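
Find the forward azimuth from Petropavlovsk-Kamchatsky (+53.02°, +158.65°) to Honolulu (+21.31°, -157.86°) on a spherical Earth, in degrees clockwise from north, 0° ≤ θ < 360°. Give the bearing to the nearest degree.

Δλ = -157.86 − 158.65 = -316.51°; wrapped into (−180°, 180°]: 43.49°.
θ = atan2( sin Δλ · cos φ₂ , cos φ₁ · sin φ₂ − sin φ₁ · cos φ₂ · cos Δλ )
  = atan2(0.64117, -0.32133) = 116.618° → normalised to [0°, 360°): 116.618°.

117°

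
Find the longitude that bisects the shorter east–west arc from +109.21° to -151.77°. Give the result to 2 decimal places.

+158.72°

Signed shortest Δλ from +109.21° to -151.77° is +99.02°.
Midpoint longitude = +109.21° + (+99.02°)/2 = +109.21° + 49.51° = +158.72°.
(The naïve average (+109.21 + -151.77)/2 = -21.28° is on the wrong side of the globe.)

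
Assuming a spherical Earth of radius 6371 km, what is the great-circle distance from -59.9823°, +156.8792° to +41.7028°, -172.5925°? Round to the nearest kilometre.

11646 km

Δλ = -172.5925 − 156.8792 = -329.4717°; wrapped into (−180°, 180°]: 30.5283°.
Δφ = 41.7028 − -59.9823 = 101.6851°.
a = sin²(Δφ/2) + cos φ₁ · cos φ₂ · sin²(Δλ/2) = 0.627154.
c = 2·atan2(√a, √(1−a)) = 1.82793 rad → d = 6371·c ≈ 11645.73 km.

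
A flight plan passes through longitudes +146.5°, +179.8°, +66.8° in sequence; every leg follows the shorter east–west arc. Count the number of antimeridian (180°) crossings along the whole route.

Leg 1: +146.5° → +179.8°, shortest Δλ = 33.3° (east) — does not cross 180°.
Leg 2: +179.8° → +66.8°, shortest Δλ = -113.0° (west) — does not cross 180°.
Total crossings: 0.

0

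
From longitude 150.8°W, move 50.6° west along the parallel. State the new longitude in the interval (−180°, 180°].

158.6°E

Start at -150.8°; shift −50.6° → -201.4°.
-201.4° lies outside (−180°, 180°]; add 360° → +158.6°.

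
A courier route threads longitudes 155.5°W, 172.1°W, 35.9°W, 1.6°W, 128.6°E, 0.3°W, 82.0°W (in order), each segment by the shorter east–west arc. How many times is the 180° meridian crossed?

Leg 1: -155.5° → -172.1°, shortest Δλ = -16.6° (west) — does not cross 180°.
Leg 2: -172.1° → -35.9°, shortest Δλ = 136.2° (east) — does not cross 180°.
Leg 3: -35.9° → -1.6°, shortest Δλ = 34.3° (east) — does not cross 180°.
Leg 4: -1.6° → +128.6°, shortest Δλ = 130.2° (east) — does not cross 180°.
Leg 5: +128.6° → -0.3°, shortest Δλ = -128.9° (west) — does not cross 180°.
Leg 6: -0.3° → -82.0°, shortest Δλ = -81.7° (west) — does not cross 180°.
Total crossings: 0.

0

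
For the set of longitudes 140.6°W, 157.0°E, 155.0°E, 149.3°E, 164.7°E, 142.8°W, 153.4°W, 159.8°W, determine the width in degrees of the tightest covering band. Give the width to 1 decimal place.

70.1°

Sort the longitudes: -159.8°, -153.4°, -142.8°, -140.6°, +149.3°, +155.0°, +157.0°, +164.7°.
Eastward gaps between consecutive values (wrapping around): 6.4°, 10.6°, 2.2°, 289.9°, 5.7°, 2.0°, 7.7°, 35.5°.
Largest gap = 289.9° ⇒ minimal covering band is its complement: 360° − 289.9° = 70.1°.
Band runs from +149.3° eastward to -140.6°, crossing the antimeridian.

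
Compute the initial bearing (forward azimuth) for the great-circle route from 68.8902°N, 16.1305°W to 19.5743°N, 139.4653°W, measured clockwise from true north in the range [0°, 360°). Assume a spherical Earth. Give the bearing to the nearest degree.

307°

Δλ = -139.4653 − -16.1305 = -123.3348°.
θ = atan2( sin Δλ · cos φ₂ , cos φ₁ · sin φ₂ − sin φ₁ · cos φ₂ · cos Δλ )
  = atan2(-0.78719, 0.60369) = -52.516° → normalised to [0°, 360°): 307.484°.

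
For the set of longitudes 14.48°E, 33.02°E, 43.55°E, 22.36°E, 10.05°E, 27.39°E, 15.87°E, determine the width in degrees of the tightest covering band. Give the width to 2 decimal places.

Sort the longitudes: +10.05°, +14.48°, +15.87°, +22.36°, +27.39°, +33.02°, +43.55°.
Eastward gaps between consecutive values (wrapping around): 4.43°, 1.39°, 6.49°, 5.03°, 5.63°, 10.53°, 326.50°.
Largest gap = 326.50° ⇒ minimal covering band is its complement: 360° − 326.50° = 33.50°.
Band runs from +10.05° eastward to +43.55°.

33.50°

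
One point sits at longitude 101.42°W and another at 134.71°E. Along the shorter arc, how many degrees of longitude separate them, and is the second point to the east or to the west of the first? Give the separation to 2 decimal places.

Raw difference: 134.71 − -101.42 = 236.13°.
Normalise into (−180°, 180°]: 236.13° − 360° = -123.87°.
Negative ⇒ the second point lies to the west; separation 123.87°.

123.87° west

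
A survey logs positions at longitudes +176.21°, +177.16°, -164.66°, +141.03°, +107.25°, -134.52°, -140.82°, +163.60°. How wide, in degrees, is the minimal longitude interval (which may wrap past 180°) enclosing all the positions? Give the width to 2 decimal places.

Sort the longitudes: -164.66°, -140.82°, -134.52°, +107.25°, +141.03°, +163.60°, +176.21°, +177.16°.
Eastward gaps between consecutive values (wrapping around): 23.84°, 6.30°, 241.77°, 33.78°, 22.57°, 12.61°, 0.95°, 18.18°.
Largest gap = 241.77° ⇒ minimal covering band is its complement: 360° − 241.77° = 118.23°.
Band runs from +107.25° eastward to -134.52°, crossing the antimeridian.

118.23°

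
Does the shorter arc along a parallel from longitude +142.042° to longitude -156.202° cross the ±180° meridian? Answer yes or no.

Naïve |-156.202 − 142.042| = 298.244° > 180°, so the shorter arc goes the other way round — across 180°.
Signed shortest Δλ = ((-156.202 − 142.042 + 180) mod 360) − 180 = 61.756°.
Going east by 61.756° from +142.042° passes through 180° before reaching -156.202°.

Yes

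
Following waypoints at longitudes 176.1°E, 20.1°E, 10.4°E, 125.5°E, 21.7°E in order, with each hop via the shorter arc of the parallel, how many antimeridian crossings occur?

Leg 1: +176.1° → +20.1°, shortest Δλ = -156.0° (west) — does not cross 180°.
Leg 2: +20.1° → +10.4°, shortest Δλ = -9.7° (west) — does not cross 180°.
Leg 3: +10.4° → +125.5°, shortest Δλ = 115.1° (east) — does not cross 180°.
Leg 4: +125.5° → +21.7°, shortest Δλ = -103.8° (west) — does not cross 180°.
Total crossings: 0.

0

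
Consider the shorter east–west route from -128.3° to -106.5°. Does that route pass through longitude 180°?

Signed shortest Δλ = ((-106.5 − -128.3 + 180) mod 360) − 180 = 21.8°.
Going east by 21.8° from -128.3° reaches -106.5° without touching 180°.

No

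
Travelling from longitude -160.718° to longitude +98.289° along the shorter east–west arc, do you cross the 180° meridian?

Naïve |98.289 − -160.718| = 259.007° > 180°, so the shorter arc goes the other way round — across 180°.
Signed shortest Δλ = ((98.289 − -160.718 + 180) mod 360) − 180 = -100.993°.
Going west by 100.993° from -160.718° passes through 180° before reaching +98.289°.

Yes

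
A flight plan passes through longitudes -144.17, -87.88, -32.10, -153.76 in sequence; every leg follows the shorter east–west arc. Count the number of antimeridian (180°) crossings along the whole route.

0

Leg 1: -144.17° → -87.88°, shortest Δλ = 56.29° (east) — does not cross 180°.
Leg 2: -87.88° → -32.10°, shortest Δλ = 55.78° (east) — does not cross 180°.
Leg 3: -32.10° → -153.76°, shortest Δλ = -121.66° (west) — does not cross 180°.
Total crossings: 0.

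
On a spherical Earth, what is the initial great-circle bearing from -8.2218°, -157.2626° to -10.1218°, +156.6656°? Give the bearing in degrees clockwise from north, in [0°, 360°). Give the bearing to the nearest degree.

264°

Δλ = 156.6656 − -157.2626 = 313.9282°; wrapped into (−180°, 180°]: -46.0718°.
θ = atan2( sin Δλ · cos φ₂ , cos φ₁ · sin φ₂ − sin φ₁ · cos φ₂ · cos Δλ )
  = atan2(-0.70900, -0.07627) = -96.140° → normalised to [0°, 360°): 263.860°.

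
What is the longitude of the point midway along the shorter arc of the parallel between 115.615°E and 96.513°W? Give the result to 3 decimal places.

Signed shortest Δλ from +115.615° to -96.513° is +147.872°.
Midpoint longitude = +115.615° + (+147.872°)/2 = +115.615° + 73.936° = +189.551°.
Normalise into (−180°, 180°]: -170.449°.
(The naïve average (+115.615 + -96.513)/2 = 9.551° is on the wrong side of the globe.)

170.449°W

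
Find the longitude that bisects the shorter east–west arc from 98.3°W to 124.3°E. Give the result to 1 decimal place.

Signed shortest Δλ from -98.3° to +124.3° is -137.4°.
Midpoint longitude = -98.3° + (-137.4°)/2 = -98.3° − 68.7° = -167.0°.
(The naïve average (-98.3 + +124.3)/2 = 13.0° is on the wrong side of the globe.)

167.0°W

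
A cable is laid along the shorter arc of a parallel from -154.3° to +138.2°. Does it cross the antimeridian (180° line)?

Naïve |138.2 − -154.3| = 292.5° > 180°, so the shorter arc goes the other way round — across 180°.
Signed shortest Δλ = ((138.2 − -154.3 + 180) mod 360) − 180 = -67.5°.
Going west by 67.5° from -154.3° passes through 180° before reaching +138.2°.

Yes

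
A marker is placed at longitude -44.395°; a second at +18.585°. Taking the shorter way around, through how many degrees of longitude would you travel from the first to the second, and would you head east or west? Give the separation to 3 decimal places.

62.980° east

Raw difference: 18.585 − -44.395 = 62.98°.
Normalise into (−180°, 180°]: 62.98° stays 62.98°.
Positive ⇒ the second point lies to the east; separation 62.980°.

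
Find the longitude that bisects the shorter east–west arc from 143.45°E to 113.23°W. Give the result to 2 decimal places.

Signed shortest Δλ from +143.45° to -113.23° is +103.32°.
Midpoint longitude = +143.45° + (+103.32°)/2 = +143.45° + 51.66° = +195.11°.
Normalise into (−180°, 180°]: -164.89°.
(The naïve average (+143.45 + -113.23)/2 = 15.11° is on the wrong side of the globe.)

164.89°W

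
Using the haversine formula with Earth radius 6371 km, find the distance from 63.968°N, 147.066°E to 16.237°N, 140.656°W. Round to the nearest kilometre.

7528 km

Δλ = -140.656 − 147.066 = -287.722°; wrapped into (−180°, 180°]: 72.278°.
Δφ = 16.237 − 63.968 = -47.731°.
a = sin²(Δφ/2) + cos φ₁ · cos φ₂ · sin²(Δλ/2) = 0.310246.
c = 2·atan2(√a, √(1−a)) = 1.18153 rad → d = 6371·c ≈ 7527.54 km.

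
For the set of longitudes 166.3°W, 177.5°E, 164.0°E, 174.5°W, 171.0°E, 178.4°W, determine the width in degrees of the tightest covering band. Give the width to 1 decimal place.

Sort the longitudes: -178.4°, -174.5°, -166.3°, +164.0°, +171.0°, +177.5°.
Eastward gaps between consecutive values (wrapping around): 3.9°, 8.2°, 330.3°, 7.0°, 6.5°, 4.1°.
Largest gap = 330.3° ⇒ minimal covering band is its complement: 360° − 330.3° = 29.7°.
Band runs from +164.0° eastward to -166.3°, crossing the antimeridian.

29.7°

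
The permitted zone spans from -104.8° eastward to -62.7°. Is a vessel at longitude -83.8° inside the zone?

Yes

Band width going east from -104.8° to -62.7°: ((-62.7 − -104.8) mod 360) = 42.1°.
Offset of -83.8° east of the west edge: ((-83.8 − -104.8) mod 360) = 21.0°.
21.0° ≤ 42.1° ⇒ inside.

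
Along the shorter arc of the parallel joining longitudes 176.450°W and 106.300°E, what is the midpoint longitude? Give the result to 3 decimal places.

Signed shortest Δλ from -176.450° to +106.300° is -77.250°.
Midpoint longitude = -176.450° + (-77.250°)/2 = -176.450° − 38.625° = -215.075°.
Normalise into (−180°, 180°]: +144.925°.
(The naïve average (-176.450 + +106.300)/2 = -35.075° is on the wrong side of the globe.)

144.925°E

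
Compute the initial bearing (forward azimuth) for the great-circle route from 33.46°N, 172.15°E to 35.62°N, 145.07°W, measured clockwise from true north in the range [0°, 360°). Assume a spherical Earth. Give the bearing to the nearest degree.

Δλ = -145.07 − 172.15 = -317.22°; wrapped into (−180°, 180°]: 42.78°.
θ = atan2( sin Δλ · cos φ₂ , cos φ₁ · sin φ₂ − sin φ₁ · cos φ₂ · cos Δλ )
  = atan2(0.55211, 0.15692) = 74.133° → normalised to [0°, 360°): 74.133°.

74°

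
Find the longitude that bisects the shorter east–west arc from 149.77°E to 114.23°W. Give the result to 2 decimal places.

162.23°W

Signed shortest Δλ from +149.77° to -114.23° is +96.00°.
Midpoint longitude = +149.77° + (+96.00°)/2 = +149.77° + 48.00° = +197.77°.
Normalise into (−180°, 180°]: -162.23°.
(The naïve average (+149.77 + -114.23)/2 = 17.77° is on the wrong side of the globe.)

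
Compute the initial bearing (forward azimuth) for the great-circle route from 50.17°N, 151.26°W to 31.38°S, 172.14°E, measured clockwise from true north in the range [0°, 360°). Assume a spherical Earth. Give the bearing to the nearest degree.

Δλ = 172.14 − -151.26 = 323.40°; wrapped into (−180°, 180°]: -36.60°.
θ = atan2( sin Δλ · cos φ₂ , cos φ₁ · sin φ₂ − sin φ₁ · cos φ₂ · cos Δλ )
  = atan2(-0.50902, -0.85987) = -149.376° → normalised to [0°, 360°): 210.624°.

211°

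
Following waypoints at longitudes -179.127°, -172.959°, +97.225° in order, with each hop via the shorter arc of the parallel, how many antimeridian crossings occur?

1

Leg 1: -179.127° → -172.959°, shortest Δλ = 6.168° (east) — does not cross 180°.
Leg 2: -172.959° → +97.225°, shortest Δλ = -89.816° (west) — crosses 180°.
Total crossings: 1.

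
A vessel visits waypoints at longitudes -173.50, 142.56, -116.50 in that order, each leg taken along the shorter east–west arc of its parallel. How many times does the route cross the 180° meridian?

2

Leg 1: -173.50° → +142.56°, shortest Δλ = -43.94° (west) — crosses 180°.
Leg 2: +142.56° → -116.50°, shortest Δλ = 100.94° (east) — crosses 180°.
Total crossings: 2.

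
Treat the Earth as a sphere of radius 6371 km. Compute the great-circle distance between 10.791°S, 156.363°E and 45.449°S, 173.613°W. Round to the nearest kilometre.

Δλ = -173.613 − 156.363 = -329.976°; wrapped into (−180°, 180°]: 30.024°.
Δφ = -45.449 − -10.791 = -34.658°.
a = sin²(Δφ/2) + cos φ₁ · cos φ₂ · sin²(Δλ/2) = 0.134955.
c = 2·atan2(√a, √(1−a)) = 0.75234 rad → d = 6371·c ≈ 4793.18 km.

4793 km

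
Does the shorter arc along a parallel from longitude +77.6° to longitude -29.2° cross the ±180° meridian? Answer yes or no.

Signed shortest Δλ = ((-29.2 − 77.6 + 180) mod 360) − 180 = -106.8°.
Going west by 106.8° from +77.6° reaches -29.2° without touching 180°.

No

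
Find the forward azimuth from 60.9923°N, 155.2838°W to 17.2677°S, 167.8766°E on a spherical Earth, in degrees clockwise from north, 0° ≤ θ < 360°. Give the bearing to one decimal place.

Δλ = 167.8766 − -155.2838 = 323.1604°; wrapped into (−180°, 180°]: -36.8396°.
θ = atan2( sin Δλ · cos φ₂ , cos φ₁ · sin φ₂ − sin φ₁ · cos φ₂ · cos Δλ )
  = atan2(-0.57255, -0.81232) = -144.822° → normalised to [0°, 360°): 215.178°.

215.2°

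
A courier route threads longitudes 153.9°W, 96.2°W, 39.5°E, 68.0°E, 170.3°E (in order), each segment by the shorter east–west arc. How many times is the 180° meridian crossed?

Leg 1: -153.9° → -96.2°, shortest Δλ = 57.7° (east) — does not cross 180°.
Leg 2: -96.2° → +39.5°, shortest Δλ = 135.7° (east) — does not cross 180°.
Leg 3: +39.5° → +68.0°, shortest Δλ = 28.5° (east) — does not cross 180°.
Leg 4: +68.0° → +170.3°, shortest Δλ = 102.3° (east) — does not cross 180°.
Total crossings: 0.

0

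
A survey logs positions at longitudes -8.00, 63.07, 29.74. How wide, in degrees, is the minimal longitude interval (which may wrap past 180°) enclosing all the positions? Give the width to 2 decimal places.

Sort the longitudes: -8.00°, +29.74°, +63.07°.
Eastward gaps between consecutive values (wrapping around): 37.74°, 33.33°, 288.93°.
Largest gap = 288.93° ⇒ minimal covering band is its complement: 360° − 288.93° = 71.07°.
Band runs from -8.00° eastward to +63.07°.

71.07°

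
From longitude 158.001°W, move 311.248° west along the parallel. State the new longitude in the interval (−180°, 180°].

Start at -158.001°; shift −311.248° → -469.249°.
-469.249° lies outside (−180°, 180°]; add 360° → -109.249°.

109.249°W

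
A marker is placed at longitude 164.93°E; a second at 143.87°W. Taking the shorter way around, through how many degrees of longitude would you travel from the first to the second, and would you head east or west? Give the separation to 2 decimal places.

Raw difference: -143.87 − 164.93 = -308.8°.
Normalise into (−180°, 180°]: -308.8° + 360° = 51.2°.
Positive ⇒ the second point lies to the east; separation 51.20°.

51.20° east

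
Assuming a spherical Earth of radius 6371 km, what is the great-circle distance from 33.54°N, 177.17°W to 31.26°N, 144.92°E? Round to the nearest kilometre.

Δλ = 144.92 − -177.17 = 322.09°; wrapped into (−180°, 180°]: -37.91°.
Δφ = 31.26 − 33.54 = -2.28°.
a = sin²(Δφ/2) + cos φ₁ · cos φ₂ · sin²(Δλ/2) = 0.075572.
c = 2·atan2(√a, √(1−a)) = 0.55698 rad → d = 6371·c ≈ 3548.52 km.

3549 km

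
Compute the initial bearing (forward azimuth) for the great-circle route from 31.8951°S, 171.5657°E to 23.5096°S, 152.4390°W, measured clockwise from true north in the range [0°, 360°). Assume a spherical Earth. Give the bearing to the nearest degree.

Δλ = -152.4390 − 171.5657 = -324.0047°; wrapped into (−180°, 180°]: 35.9953°.
θ = atan2( sin Δλ · cos φ₂ , cos φ₁ · sin φ₂ − sin φ₁ · cos φ₂ · cos Δλ )
  = atan2(0.53893, 0.05332) = 84.349° → normalised to [0°, 360°): 84.349°.

84°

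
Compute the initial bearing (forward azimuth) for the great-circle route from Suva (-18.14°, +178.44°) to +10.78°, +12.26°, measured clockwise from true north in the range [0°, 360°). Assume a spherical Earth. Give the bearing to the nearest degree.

Δλ = 12.26 − 178.44 = -166.18°.
θ = atan2( sin Δλ · cos φ₂ , cos φ₁ · sin φ₂ − sin φ₁ · cos φ₂ · cos Δλ )
  = atan2(-0.23466, -0.11925) = -116.939° → normalised to [0°, 360°): 243.061°.

243°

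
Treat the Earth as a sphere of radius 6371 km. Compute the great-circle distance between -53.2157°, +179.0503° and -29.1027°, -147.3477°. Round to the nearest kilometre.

Δλ = -147.3477 − 179.0503 = -326.3980°; wrapped into (−180°, 180°]: 33.6020°.
Δφ = -29.1027 − -53.2157 = 24.1130°.
a = sin²(Δφ/2) + cos φ₁ · cos φ₂ · sin²(Δλ/2) = 0.087342.
c = 2·atan2(√a, √(1−a)) = 0.60004 rad → d = 6371·c ≈ 3822.83 km.

3823 km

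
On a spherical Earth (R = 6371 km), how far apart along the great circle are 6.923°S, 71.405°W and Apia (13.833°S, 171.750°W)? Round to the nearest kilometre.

Δλ = -171.750 − -71.405 = -100.345°.
Δφ = -13.833 − -6.923 = -6.910°.
a = sin²(Δφ/2) + cos φ₁ · cos φ₂ · sin²(Δλ/2) = 0.572138.
c = 2·atan2(√a, √(1−a)) = 1.71558 rad → d = 6371·c ≈ 10929.95 km.

10930 km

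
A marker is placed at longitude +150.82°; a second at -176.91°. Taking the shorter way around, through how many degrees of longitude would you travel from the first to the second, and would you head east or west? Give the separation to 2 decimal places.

32.27° east

Raw difference: -176.91 − 150.82 = -327.73°.
Normalise into (−180°, 180°]: -327.73° + 360° = 32.27°.
Positive ⇒ the second point lies to the east; separation 32.27°.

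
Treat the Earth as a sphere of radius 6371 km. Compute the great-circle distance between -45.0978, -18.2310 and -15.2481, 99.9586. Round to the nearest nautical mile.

Δλ = 99.9586 − -18.2310 = 118.1896°.
Δφ = -15.2481 − -45.0978 = 29.8497°.
a = sin²(Δφ/2) + cos φ₁ · cos φ₂ · sin²(Δλ/2) = 0.567718.
c = 2·atan2(√a, √(1−a)) = 1.70665 rad → d = 6371·c ≈ 10873.06 km ≈ 5870.98 nmi.

5871 nmi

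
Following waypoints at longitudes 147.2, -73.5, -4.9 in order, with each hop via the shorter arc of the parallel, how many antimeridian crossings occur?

1

Leg 1: +147.2° → -73.5°, shortest Δλ = 139.3° (east) — crosses 180°.
Leg 2: -73.5° → -4.9°, shortest Δλ = 68.6° (east) — does not cross 180°.
Total crossings: 1.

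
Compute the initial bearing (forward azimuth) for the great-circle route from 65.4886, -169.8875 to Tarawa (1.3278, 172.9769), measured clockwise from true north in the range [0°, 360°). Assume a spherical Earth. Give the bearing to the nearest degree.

199°

Δλ = 172.9769 − -169.8875 = 342.8644°; wrapped into (−180°, 180°]: -17.1356°.
θ = atan2( sin Δλ · cos φ₂ , cos φ₁ · sin φ₂ − sin φ₁ · cos φ₂ · cos Δλ )
  = atan2(-0.29456, -0.85964) = -161.086° → normalised to [0°, 360°): 198.914°.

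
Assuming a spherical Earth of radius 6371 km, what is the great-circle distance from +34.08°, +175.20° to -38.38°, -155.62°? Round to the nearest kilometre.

Δλ = -155.62 − 175.20 = -330.82°; wrapped into (−180°, 180°]: 29.18°.
Δφ = -38.38 − 34.08 = -72.46°.
a = sin²(Δφ/2) + cos φ₁ · cos φ₂ · sin²(Δλ/2) = 0.390513.
c = 2·atan2(√a, √(1−a)) = 1.35003 rad → d = 6371·c ≈ 8601.07 km.

8601 km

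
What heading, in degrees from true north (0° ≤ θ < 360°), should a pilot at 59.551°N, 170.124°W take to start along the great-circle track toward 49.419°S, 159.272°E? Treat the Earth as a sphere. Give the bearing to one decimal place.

200.9°

Δλ = 159.272 − -170.124 = 329.396°; wrapped into (−180°, 180°]: -30.604°.
θ = atan2( sin Δλ · cos φ₂ , cos φ₁ · sin φ₂ − sin φ₁ · cos φ₂ · cos Δλ )
  = atan2(-0.33118, -0.86757) = -159.106° → normalised to [0°, 360°): 200.894°.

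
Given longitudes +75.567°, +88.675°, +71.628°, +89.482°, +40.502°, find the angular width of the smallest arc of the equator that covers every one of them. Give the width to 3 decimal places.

Sort the longitudes: +40.502°, +71.628°, +75.567°, +88.675°, +89.482°.
Eastward gaps between consecutive values (wrapping around): 31.126°, 3.939°, 13.108°, 0.807°, 311.020°.
Largest gap = 311.020° ⇒ minimal covering band is its complement: 360° − 311.020° = 48.980°.
Band runs from +40.502° eastward to +89.482°.

48.980°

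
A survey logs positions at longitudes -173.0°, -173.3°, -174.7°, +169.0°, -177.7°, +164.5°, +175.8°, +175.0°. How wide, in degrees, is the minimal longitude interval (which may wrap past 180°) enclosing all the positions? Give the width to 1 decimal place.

22.5°

Sort the longitudes: -177.7°, -174.7°, -173.3°, -173.0°, +164.5°, +169.0°, +175.0°, +175.8°.
Eastward gaps between consecutive values (wrapping around): 3.0°, 1.4°, 0.3°, 337.5°, 4.5°, 6.0°, 0.8°, 6.5°.
Largest gap = 337.5° ⇒ minimal covering band is its complement: 360° − 337.5° = 22.5°.
Band runs from +164.5° eastward to -173.0°, crossing the antimeridian.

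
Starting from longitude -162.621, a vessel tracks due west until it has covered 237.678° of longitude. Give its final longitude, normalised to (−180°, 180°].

-40.299°

Start at -162.621°; shift −237.678° → -400.299°.
-400.299° lies outside (−180°, 180°]; add 360° → -40.299°.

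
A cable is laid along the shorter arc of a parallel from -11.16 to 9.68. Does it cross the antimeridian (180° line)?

Signed shortest Δλ = ((9.68 − -11.16 + 180) mod 360) − 180 = 20.84°.
Going east by 20.84° from -11.16° reaches +9.68° without touching 180°.

No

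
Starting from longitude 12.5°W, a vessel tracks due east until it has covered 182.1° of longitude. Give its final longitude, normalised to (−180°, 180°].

169.6°E

Start at -12.5°; shift +182.1° → +169.6°.
+169.6° already lies in (−180°, 180°].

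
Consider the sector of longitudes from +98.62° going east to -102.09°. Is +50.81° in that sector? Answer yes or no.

No

Band width going east from +98.62° to -102.09°: ((-102.09 − 98.62) mod 360) = 159.29°.
Offset of +50.81° east of the west edge: ((50.81 − 98.62) mod 360) = 312.19°.
312.19° > 159.29° ⇒ outside.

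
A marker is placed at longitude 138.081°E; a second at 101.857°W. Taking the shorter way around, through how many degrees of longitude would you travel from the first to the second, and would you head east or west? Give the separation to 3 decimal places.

120.062° east

Raw difference: -101.857 − 138.081 = -239.938°.
Normalise into (−180°, 180°]: -239.938° + 360° = 120.062°.
Positive ⇒ the second point lies to the east; separation 120.062°.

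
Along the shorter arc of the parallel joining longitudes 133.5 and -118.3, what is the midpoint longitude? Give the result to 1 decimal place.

Signed shortest Δλ from +133.5° to -118.3° is +108.2°.
Midpoint longitude = +133.5° + (+108.2°)/2 = +133.5° + 54.1° = +187.6°.
Normalise into (−180°, 180°]: -172.4°.
(The naïve average (+133.5 + -118.3)/2 = 7.6° is on the wrong side of the globe.)

-172.4°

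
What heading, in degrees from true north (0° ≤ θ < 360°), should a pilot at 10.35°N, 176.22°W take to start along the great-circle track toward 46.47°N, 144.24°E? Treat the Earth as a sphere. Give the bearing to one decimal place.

Δλ = 144.24 − -176.22 = 320.46°; wrapped into (−180°, 180°]: -39.54°.
θ = atan2( sin Δλ · cos φ₂ , cos φ₁ · sin φ₂ − sin φ₁ · cos φ₂ · cos Δλ )
  = atan2(-0.43846, 0.61779) = -35.364° → normalised to [0°, 360°): 324.636°.

324.6°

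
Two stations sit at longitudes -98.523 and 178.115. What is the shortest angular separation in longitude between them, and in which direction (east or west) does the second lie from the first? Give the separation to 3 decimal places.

83.362° west

Raw difference: 178.115 − -98.523 = 276.638°.
Normalise into (−180°, 180°]: 276.638° − 360° = -83.362°.
Negative ⇒ the second point lies to the west; separation 83.362°.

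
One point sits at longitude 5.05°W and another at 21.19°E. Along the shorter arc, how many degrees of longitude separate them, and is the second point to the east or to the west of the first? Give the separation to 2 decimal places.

Raw difference: 21.19 − -5.05 = 26.24°.
Normalise into (−180°, 180°]: 26.24° stays 26.24°.
Positive ⇒ the second point lies to the east; separation 26.24°.

26.24° east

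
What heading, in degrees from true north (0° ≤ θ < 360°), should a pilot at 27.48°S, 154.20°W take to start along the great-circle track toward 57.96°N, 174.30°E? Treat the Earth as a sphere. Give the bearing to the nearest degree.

Δλ = 174.30 − -154.20 = 328.50°; wrapped into (−180°, 180°]: -31.50°.
θ = atan2( sin Δλ · cos φ₂ , cos φ₁ · sin φ₂ − sin φ₁ · cos φ₂ · cos Δλ )
  = atan2(-0.27719, 0.96076) = -16.093° → normalised to [0°, 360°): 343.907°.

344°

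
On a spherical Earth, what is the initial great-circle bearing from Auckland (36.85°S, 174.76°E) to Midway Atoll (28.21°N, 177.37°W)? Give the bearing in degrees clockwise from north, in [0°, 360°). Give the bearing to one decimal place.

7.6°

Δλ = -177.37 − 174.76 = -352.13°; wrapped into (−180°, 180°]: 7.87°.
θ = atan2( sin Δλ · cos φ₂ , cos φ₁ · sin φ₂ − sin φ₁ · cos φ₂ · cos Δλ )
  = atan2(0.12066, 0.90177) = 7.621° → normalised to [0°, 360°): 7.621°.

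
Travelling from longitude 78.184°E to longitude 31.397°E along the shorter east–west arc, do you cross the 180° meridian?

No

Signed shortest Δλ = ((31.397 − 78.184 + 180) mod 360) − 180 = -46.787°.
Going west by 46.787° from +78.184° reaches +31.397° without touching 180°.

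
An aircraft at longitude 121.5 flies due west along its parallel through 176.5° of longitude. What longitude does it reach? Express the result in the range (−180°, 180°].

-55.0°

Start at +121.5°; shift −176.5° → -55.0°.
-55.0° already lies in (−180°, 180°].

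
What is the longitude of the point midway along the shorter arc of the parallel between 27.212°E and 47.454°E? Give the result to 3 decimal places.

Signed shortest Δλ from +27.212° to +47.454° is +20.242°.
Midpoint longitude = +27.212° + (+20.242°)/2 = +27.212° + 10.121° = +37.333°.

37.333°E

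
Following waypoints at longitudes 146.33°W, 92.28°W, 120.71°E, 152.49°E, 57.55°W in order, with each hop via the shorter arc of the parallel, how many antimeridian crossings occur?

2

Leg 1: -146.33° → -92.28°, shortest Δλ = 54.05° (east) — does not cross 180°.
Leg 2: -92.28° → +120.71°, shortest Δλ = -147.01° (west) — crosses 180°.
Leg 3: +120.71° → +152.49°, shortest Δλ = 31.78° (east) — does not cross 180°.
Leg 4: +152.49° → -57.55°, shortest Δλ = 149.96° (east) — crosses 180°.
Total crossings: 2.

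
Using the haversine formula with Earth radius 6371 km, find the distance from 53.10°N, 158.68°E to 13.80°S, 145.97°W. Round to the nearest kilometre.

Δλ = -145.97 − 158.68 = -304.65°; wrapped into (−180°, 180°]: 55.35°.
Δφ = -13.80 − 53.10 = -66.90°.
a = sin²(Δφ/2) + cos φ₁ · cos φ₂ · sin²(Δλ/2) = 0.429615.
c = 2·atan2(√a, √(1−a)) = 1.42956 rad → d = 6371·c ≈ 9107.71 km.

9108 km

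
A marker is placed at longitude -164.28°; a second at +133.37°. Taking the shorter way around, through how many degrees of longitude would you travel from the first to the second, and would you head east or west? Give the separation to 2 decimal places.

62.35° west

Raw difference: 133.37 − -164.28 = 297.65°.
Normalise into (−180°, 180°]: 297.65° − 360° = -62.35°.
Negative ⇒ the second point lies to the west; separation 62.35°.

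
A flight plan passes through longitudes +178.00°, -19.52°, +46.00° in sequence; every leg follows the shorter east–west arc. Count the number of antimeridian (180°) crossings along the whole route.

Leg 1: +178.00° → -19.52°, shortest Δλ = 162.48° (east) — crosses 180°.
Leg 2: -19.52° → +46.00°, shortest Δλ = 65.52° (east) — does not cross 180°.
Total crossings: 1.

1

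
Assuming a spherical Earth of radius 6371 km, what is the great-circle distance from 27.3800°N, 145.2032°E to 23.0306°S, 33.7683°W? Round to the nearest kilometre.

19521 km

Δλ = -33.7683 − 145.2032 = -178.9715°.
Δφ = -23.0306 − 27.3800 = -50.4106°.
a = sin²(Δφ/2) + cos φ₁ · cos φ₂ · sin²(Δλ/2) = 0.998494.
c = 2·atan2(√a, √(1−a)) = 3.06396 rad → d = 6371·c ≈ 19520.52 km.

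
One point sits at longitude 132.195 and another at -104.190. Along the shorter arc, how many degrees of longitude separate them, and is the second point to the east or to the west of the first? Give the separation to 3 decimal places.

123.615° east

Raw difference: -104.190 − 132.195 = -236.385°.
Normalise into (−180°, 180°]: -236.385° + 360° = 123.615°.
Positive ⇒ the second point lies to the east; separation 123.615°.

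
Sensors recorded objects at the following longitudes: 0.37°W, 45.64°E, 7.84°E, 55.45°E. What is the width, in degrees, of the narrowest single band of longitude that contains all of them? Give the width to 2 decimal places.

Sort the longitudes: -0.37°, +7.84°, +45.64°, +55.45°.
Eastward gaps between consecutive values (wrapping around): 8.21°, 37.80°, 9.81°, 304.18°.
Largest gap = 304.18° ⇒ minimal covering band is its complement: 360° − 304.18° = 55.82°.
Band runs from -0.37° eastward to +55.45°.

55.82°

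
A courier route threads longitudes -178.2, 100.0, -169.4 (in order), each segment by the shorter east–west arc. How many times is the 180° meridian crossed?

Leg 1: -178.2° → +100.0°, shortest Δλ = -81.8° (west) — crosses 180°.
Leg 2: +100.0° → -169.4°, shortest Δλ = 90.6° (east) — crosses 180°.
Total crossings: 2.

2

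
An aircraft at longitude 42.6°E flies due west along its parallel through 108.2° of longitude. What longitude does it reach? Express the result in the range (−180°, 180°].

Start at +42.6°; shift −108.2° → -65.6°.
-65.6° already lies in (−180°, 180°].

65.6°W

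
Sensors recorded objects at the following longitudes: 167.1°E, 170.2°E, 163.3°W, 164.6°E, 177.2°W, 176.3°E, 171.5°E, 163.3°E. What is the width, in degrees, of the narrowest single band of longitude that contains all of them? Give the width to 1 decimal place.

33.4°

Sort the longitudes: -177.2°, -163.3°, +163.3°, +164.6°, +167.1°, +170.2°, +171.5°, +176.3°.
Eastward gaps between consecutive values (wrapping around): 13.9°, 326.6°, 1.3°, 2.5°, 3.1°, 1.3°, 4.8°, 6.5°.
Largest gap = 326.6° ⇒ minimal covering band is its complement: 360° − 326.6° = 33.4°.
Band runs from +163.3° eastward to -163.3°, crossing the antimeridian.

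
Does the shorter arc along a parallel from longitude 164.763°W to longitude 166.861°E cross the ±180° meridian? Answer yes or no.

Yes

Naïve |166.861 − -164.763| = 331.624° > 180°, so the shorter arc goes the other way round — across 180°.
Signed shortest Δλ = ((166.861 − -164.763 + 180) mod 360) − 180 = -28.376°.
Going west by 28.376° from -164.763° passes through 180° before reaching +166.861°.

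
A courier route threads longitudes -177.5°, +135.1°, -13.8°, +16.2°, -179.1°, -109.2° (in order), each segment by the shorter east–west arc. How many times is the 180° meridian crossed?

2

Leg 1: -177.5° → +135.1°, shortest Δλ = -47.4° (west) — crosses 180°.
Leg 2: +135.1° → -13.8°, shortest Δλ = -148.9° (west) — does not cross 180°.
Leg 3: -13.8° → +16.2°, shortest Δλ = 30.0° (east) — does not cross 180°.
Leg 4: +16.2° → -179.1°, shortest Δλ = 164.7° (east) — crosses 180°.
Leg 5: -179.1° → -109.2°, shortest Δλ = 69.9° (east) — does not cross 180°.
Total crossings: 2.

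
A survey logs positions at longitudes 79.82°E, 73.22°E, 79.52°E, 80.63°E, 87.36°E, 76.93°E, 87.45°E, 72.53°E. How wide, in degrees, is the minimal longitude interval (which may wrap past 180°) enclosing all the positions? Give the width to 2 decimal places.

14.92°

Sort the longitudes: +72.53°, +73.22°, +76.93°, +79.52°, +79.82°, +80.63°, +87.36°, +87.45°.
Eastward gaps between consecutive values (wrapping around): 0.69°, 3.71°, 2.59°, 0.30°, 0.81°, 6.73°, 0.09°, 345.08°.
Largest gap = 345.08° ⇒ minimal covering band is its complement: 360° − 345.08° = 14.92°.
Band runs from +72.53° eastward to +87.45°.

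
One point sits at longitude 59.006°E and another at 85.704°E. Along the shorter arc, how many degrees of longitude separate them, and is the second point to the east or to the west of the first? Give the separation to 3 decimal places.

26.698° east

Raw difference: 85.704 − 59.006 = 26.698°.
Normalise into (−180°, 180°]: 26.698° stays 26.698°.
Positive ⇒ the second point lies to the east; separation 26.698°.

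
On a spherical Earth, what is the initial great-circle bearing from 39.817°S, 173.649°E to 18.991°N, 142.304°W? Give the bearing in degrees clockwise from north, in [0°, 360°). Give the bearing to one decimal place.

Δλ = -142.304 − 173.649 = -315.953°; wrapped into (−180°, 180°]: 44.047°.
θ = atan2( sin Δλ · cos φ₂ , cos φ₁ · sin φ₂ − sin φ₁ · cos φ₂ · cos Δλ )
  = atan2(0.65741, 0.68516) = 43.816° → normalised to [0°, 360°): 43.816°.

43.8°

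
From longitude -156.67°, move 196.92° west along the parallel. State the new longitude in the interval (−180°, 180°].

Start at -156.67°; shift −196.92° → -353.59°.
-353.59° lies outside (−180°, 180°]; add 360° → +6.41°.

+6.41°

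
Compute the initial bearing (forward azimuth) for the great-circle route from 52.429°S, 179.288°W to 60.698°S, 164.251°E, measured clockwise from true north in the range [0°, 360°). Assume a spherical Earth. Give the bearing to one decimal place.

221.0°

Δλ = 164.251 − -179.288 = 343.539°; wrapped into (−180°, 180°]: -16.461°.
θ = atan2( sin Δλ · cos φ₂ , cos φ₁ · sin φ₂ − sin φ₁ · cos φ₂ · cos Δλ )
  = atan2(-0.13868, -0.15972) = -139.033° → normalised to [0°, 360°): 220.967°.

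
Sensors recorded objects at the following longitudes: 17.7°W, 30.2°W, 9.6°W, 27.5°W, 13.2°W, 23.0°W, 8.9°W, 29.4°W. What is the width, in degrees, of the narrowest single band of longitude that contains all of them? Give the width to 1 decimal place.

Sort the longitudes: -30.2°, -29.4°, -27.5°, -23.0°, -17.7°, -13.2°, -9.6°, -8.9°.
Eastward gaps between consecutive values (wrapping around): 0.8°, 1.9°, 4.5°, 5.3°, 4.5°, 3.6°, 0.7°, 338.7°.
Largest gap = 338.7° ⇒ minimal covering band is its complement: 360° − 338.7° = 21.3°.
Band runs from -30.2° eastward to -8.9°.

21.3°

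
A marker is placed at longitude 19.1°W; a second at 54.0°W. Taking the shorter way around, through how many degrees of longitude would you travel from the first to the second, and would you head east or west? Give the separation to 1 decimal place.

Raw difference: -54.0 − -19.1 = -34.9°.
Normalise into (−180°, 180°]: -34.9° stays -34.9°.
Negative ⇒ the second point lies to the west; separation 34.9°.

34.9° west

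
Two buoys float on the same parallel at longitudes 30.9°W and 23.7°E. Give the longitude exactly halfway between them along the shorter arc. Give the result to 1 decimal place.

Signed shortest Δλ from -30.9° to +23.7° is +54.6°.
Midpoint longitude = -30.9° + (+54.6°)/2 = -30.9° + 27.3° = -3.6°.

3.6°W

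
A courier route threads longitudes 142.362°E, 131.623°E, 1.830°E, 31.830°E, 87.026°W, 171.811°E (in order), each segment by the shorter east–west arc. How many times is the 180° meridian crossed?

1

Leg 1: +142.362° → +131.623°, shortest Δλ = -10.739° (west) — does not cross 180°.
Leg 2: +131.623° → +1.830°, shortest Δλ = -129.793° (west) — does not cross 180°.
Leg 3: +1.830° → +31.830°, shortest Δλ = 30.0° (east) — does not cross 180°.
Leg 4: +31.830° → -87.026°, shortest Δλ = -118.856° (west) — does not cross 180°.
Leg 5: -87.026° → +171.811°, shortest Δλ = -101.163° (west) — crosses 180°.
Total crossings: 1.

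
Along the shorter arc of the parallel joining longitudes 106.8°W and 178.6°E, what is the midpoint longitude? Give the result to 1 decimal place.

Signed shortest Δλ from -106.8° to +178.6° is -74.6°.
Midpoint longitude = -106.8° + (-74.6°)/2 = -106.8° − 37.3° = -144.1°.
(The naïve average (-106.8 + +178.6)/2 = 35.9° is on the wrong side of the globe.)

144.1°W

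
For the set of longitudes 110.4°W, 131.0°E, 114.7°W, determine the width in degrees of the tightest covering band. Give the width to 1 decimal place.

118.6°

Sort the longitudes: -114.7°, -110.4°, +131.0°.
Eastward gaps between consecutive values (wrapping around): 4.3°, 241.4°, 114.3°.
Largest gap = 241.4° ⇒ minimal covering band is its complement: 360° − 241.4° = 118.6°.
Band runs from +131.0° eastward to -110.4°, crossing the antimeridian.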